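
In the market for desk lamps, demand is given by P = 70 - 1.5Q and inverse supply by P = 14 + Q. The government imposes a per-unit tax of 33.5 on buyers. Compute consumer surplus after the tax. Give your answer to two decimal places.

Pre-tax equilibrium: 70 - 1.5Q = 14 + Q gives Q* = 22.4, P* = 36.4.
With the tax, buyers' net willingness to pay falls by 33.5: (70 - 33.5) - 1.5Q = 14 + Q, so Q_t = 9. Buyers pay P_b = 56.5; sellers receive P_s = P_b - 33.5 = 23.
Consumer surplus is the triangle under demand above P_b: (1/2)(9)(70 - 56.5) = 60.75.

60.75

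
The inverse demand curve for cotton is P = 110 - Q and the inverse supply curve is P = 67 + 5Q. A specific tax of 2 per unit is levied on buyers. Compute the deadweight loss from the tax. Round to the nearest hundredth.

Without the tax, 110 - Q = 67 + 5Q so Q* = 7.1667 and P* = 102.8333.
A tax on buyers shifts demand down by 2: (110 - 2) - Q = 67 + 5Q, so Q_t = 6.8333. Buyers pay P_b = 103.1667; sellers receive P_s = P_b - 2 = 101.1667.
Deadweight loss is the triangle between the curves from Q_t to Q*: (1/2)(7.1667 - 6.8333)(2) = 0.3333.

0.33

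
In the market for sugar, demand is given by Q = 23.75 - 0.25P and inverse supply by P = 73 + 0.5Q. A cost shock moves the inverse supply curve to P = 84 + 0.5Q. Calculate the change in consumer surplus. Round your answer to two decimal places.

Rewriting demand in inverse form: P = 95 - 4Q.
Initial equilibrium: Q_0 = 4.8889, P_0 = 75.4444; CS_0 = (1/2)(4.8889)(19.5556) = 47.8025, PS_0 = (1/2)(4.8889)(2.4444) = 5.9753.
New equilibrium: 95 - 4Q = 84 + 0.5Q gives Q_1 = 2.4444, P_1 = 85.2222; CS_1 = 11.9506, PS_1 = 1.4938.
Change in consumer surplus = 11.9506 - 47.8025 = -35.8519.

-35.85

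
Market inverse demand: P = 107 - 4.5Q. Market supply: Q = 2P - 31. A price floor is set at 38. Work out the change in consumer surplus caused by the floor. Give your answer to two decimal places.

-224.50

Rewriting supply in inverse form: P = 15.5 + 0.5Q.
Without the control, 107 - 4.5Q = 15.5 + 0.5Q so Q* = 18.3 and P* = 24.65.
At P = 38, buyers demand (107 - 38)/4.5 = 15.3333 while sellers would supply more, so the quantity traded is 15.3333 at price 38.
CS goes from (1/2)(18.3)(82.35) = 753.5025 to 529 (computed as (107 - 38)(15.3333) - (1/2)(4.5)(15.3333)^2), a change of -224.5025.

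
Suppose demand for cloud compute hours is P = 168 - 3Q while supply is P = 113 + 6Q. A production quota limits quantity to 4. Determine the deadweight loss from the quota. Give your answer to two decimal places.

Without the quota, 168 - 3Q = 113 + 6Q gives Q* = 6.1111.
At Q = 4 the demand price is 168 - 3(4) = 156 and the supply price is 113 + 6(4) = 137.
DWL = (1/2)(gap between curves at 4) x (Q* - 4) = (1/2)(19)(2.1111) = 20.0556.

20.06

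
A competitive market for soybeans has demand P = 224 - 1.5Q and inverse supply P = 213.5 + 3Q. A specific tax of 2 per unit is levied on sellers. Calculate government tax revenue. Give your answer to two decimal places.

Without the tax, 224 - 1.5Q = 213.5 + 3Q so Q* = 2.3333 and P* = 220.5.
With the tax, sellers need 2 more per unit: 224 - 1.5Q = 213.5 + 3Q + 2, so Q_t = 1.8889. Buyers pay P_b = 221.1667; sellers receive P_s = P_b - 2 = 219.1667.
Tax revenue = t x Q_t = 2 x 1.8889 = 3.7778.

3.78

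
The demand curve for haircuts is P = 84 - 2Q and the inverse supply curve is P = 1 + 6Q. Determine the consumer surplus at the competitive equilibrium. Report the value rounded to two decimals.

Equilibrium: 84 - 2Q = 1 + 6Q, so Q* = 10.375 and P* = 63.25.
The demand choke price is 84, so CS = (1/2)(Q*)(84 - P*) = (1/2)(10.375)(20.75) = 107.6406.

107.64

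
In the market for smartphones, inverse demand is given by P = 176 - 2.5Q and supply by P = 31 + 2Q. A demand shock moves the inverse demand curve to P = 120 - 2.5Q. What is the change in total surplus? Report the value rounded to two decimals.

Initial equilibrium: Q_0 = 32.2222, P_0 = 95.4444; CS_0 = (1/2)(32.2222)(80.5556) = 1297.8395, PS_0 = (1/2)(32.2222)(64.4444) = 1038.2716.
New equilibrium: 120 - 2.5Q = 31 + 2Q gives Q_1 = 19.7778, P_1 = 70.5556; CS_1 = 488.9506, PS_1 = 391.1605.
Change in total surplus = (488.9506 + 391.1605) - (1297.8395 + 1038.2716) = -1456.

-1456.00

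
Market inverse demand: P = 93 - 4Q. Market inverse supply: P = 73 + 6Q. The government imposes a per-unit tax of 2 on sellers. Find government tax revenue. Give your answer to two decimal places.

Pre-tax equilibrium: 93 - 4Q = 73 + 6Q gives Q* = 2, P* = 85.
A tax on sellers shifts supply up by 2: 93 - 4Q = 73 + 6Q + 2, so Q_t = 1.8. Buyers pay P_b = 85.8; sellers receive P_s = P_b - 2 = 83.8.
Tax revenue = t x Q_t = 2 x 1.8 = 3.6.

3.60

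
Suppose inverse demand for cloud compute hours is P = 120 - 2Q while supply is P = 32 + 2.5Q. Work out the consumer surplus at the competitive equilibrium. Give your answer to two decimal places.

382.42

Setting demand equal to supply, 88 = 4.5Q, so Q* = 19.5556 and P* = 80.8889.
Consumer surplus is the triangle under demand above P*: (1/2)(19.5556)(120 - 80.8889) = (1/2)(19.5556)(39.1111) = 382.4198.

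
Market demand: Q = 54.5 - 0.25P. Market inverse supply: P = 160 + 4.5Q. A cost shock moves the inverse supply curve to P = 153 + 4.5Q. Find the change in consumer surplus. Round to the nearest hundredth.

Rewriting demand in inverse form: P = 218 - 4Q.
Initial equilibrium: Q_0 = 6.8235, P_0 = 190.7059; CS_0 = (1/2)(6.8235)(27.2941) = 93.1211, PS_0 = (1/2)(6.8235)(30.7059) = 104.7612.
New equilibrium: 218 - 4Q = 153 + 4.5Q gives Q_1 = 7.6471, P_1 = 187.4118; CS_1 = 116.955, PS_1 = 131.5744.
Change in consumer surplus = 116.955 - 93.1211 = 23.8339.

23.83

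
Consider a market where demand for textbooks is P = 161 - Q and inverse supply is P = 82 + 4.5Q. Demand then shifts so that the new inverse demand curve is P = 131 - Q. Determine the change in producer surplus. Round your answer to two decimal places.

-285.62

Initial equilibrium: Q_0 = 14.3636, P_0 = 146.6364; CS_0 = (1/2)(14.3636)(14.3636) = 103.157, PS_0 = (1/2)(14.3636)(64.6364) = 464.2066.
New equilibrium: 131 - Q = 82 + 4.5Q gives Q_1 = 8.9091, P_1 = 122.0909; CS_1 = 39.686, PS_1 = 178.5868.
Change in producer surplus = 178.5868 - 464.2066 = -285.6198.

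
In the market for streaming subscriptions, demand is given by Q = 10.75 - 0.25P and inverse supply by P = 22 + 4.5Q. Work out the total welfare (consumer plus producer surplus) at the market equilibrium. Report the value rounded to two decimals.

Rewriting demand in inverse form: P = 43 - 4Q.
Equilibrium: 43 - 4Q = 22 + 4.5Q, so Q* = 2.4706 and P* = 33.1176.
CS = (1/2)(2.4706)(9.8824) = 12.2076 and PS = (1/2)(2.4706)(11.1176) = 13.7336, so total surplus = 25.9412.

25.94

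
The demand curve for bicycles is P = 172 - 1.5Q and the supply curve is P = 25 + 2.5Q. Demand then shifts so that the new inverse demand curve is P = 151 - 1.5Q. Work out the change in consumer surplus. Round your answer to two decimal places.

Initial equilibrium: Q_0 = 36.75, P_0 = 116.875; CS_0 = (1/2)(36.75)(55.125) = 1012.9219, PS_0 = (1/2)(36.75)(91.875) = 1688.2031.
New equilibrium: 151 - 1.5Q = 25 + 2.5Q gives Q_1 = 31.5, P_1 = 103.75; CS_1 = 744.1875, PS_1 = 1240.3125.
Change in consumer surplus = 744.1875 - 1012.9219 = -268.7344.

-268.73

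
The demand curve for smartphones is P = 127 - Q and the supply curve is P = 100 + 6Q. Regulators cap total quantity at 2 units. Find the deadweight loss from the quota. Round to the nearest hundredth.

12.07

Without the quota, 127 - Q = 100 + 6Q gives Q* = 3.8571.
At Q = 2 the demand price is 127 - (2) = 125 and the supply price is 100 + 6(2) = 112.
Deadweight loss is the triangle between the curves from 2 to 3.8571: (1/2)(125 - 112)(3.8571 - 2) = 12.0714.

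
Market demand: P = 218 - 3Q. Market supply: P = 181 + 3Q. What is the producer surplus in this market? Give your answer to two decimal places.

57.04

Set 218 - 3Q = 181 + 3Q, which gives 37 = 6Q, so Q* = 6.1667 and P* = 218 - 3(6.1667) = 199.5.
The supply curve's price intercept is 181, so PS = (1/2)(Q*)(P* - 181) = (1/2)(6.1667)(18.5) = 57.0417.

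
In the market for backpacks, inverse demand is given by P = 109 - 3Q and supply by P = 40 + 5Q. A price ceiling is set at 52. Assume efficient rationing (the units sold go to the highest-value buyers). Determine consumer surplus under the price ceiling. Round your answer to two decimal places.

Without the control, 109 - 3Q = 40 + 5Q so Q* = 8.625 and P* = 83.125.
At the ceiling price 52, quantity supplied is (52 - 40)/5 = 2.4; supply is the short side, so Q = 2.4 trades at P = 52.
The demand price at Q = 2.4 is 101.8. CS is the trapezoid between demand and 52 over [0, 2.4]: (1/2)[(109 - 52) + (101.8 - 52)](2.4) = 128.16.

128.16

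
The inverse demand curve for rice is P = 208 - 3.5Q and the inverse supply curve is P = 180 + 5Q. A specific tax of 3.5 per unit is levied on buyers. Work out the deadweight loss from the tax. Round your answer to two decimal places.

0.72

Without the tax, 208 - 3.5Q = 180 + 5Q so Q* = 3.2941 and P* = 196.4706.
With the tax, buyers' net willingness to pay falls by 3.5: (208 - 3.5) - 3.5Q = 180 + 5Q, so Q_t = 2.8824. Buyers pay P_b = 197.9118; sellers receive P_s = P_b - 3.5 = 194.4118.
Deadweight loss is the triangle between the curves from Q_t to Q*: (1/2)(3.2941 - 2.8824)(3.5) = 0.7206.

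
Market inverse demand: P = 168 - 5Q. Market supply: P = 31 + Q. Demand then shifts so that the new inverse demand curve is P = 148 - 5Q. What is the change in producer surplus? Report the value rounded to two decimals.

-70.56

Initial equilibrium: Q_0 = 22.8333, P_0 = 53.8333; CS_0 = (1/2)(22.8333)(114.1667) = 1303.4028, PS_0 = (1/2)(22.8333)(22.8333) = 260.6806.
New equilibrium: 148 - 5Q = 31 + Q gives Q_1 = 19.5, P_1 = 50.5; CS_1 = 950.625, PS_1 = 190.125.
Change in producer surplus = 190.125 - 260.6806 = -70.5556.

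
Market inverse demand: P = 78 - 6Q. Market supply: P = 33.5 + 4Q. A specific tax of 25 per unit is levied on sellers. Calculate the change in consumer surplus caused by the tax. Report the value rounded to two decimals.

Without the tax, 78 - 6Q = 33.5 + 4Q so Q* = 4.45 and P* = 51.3.
With the tax, sellers need 25 more per unit: 78 - 6Q = 33.5 + 4Q + 25, so Q_t = 1.95. Buyers pay P_b = 66.3; sellers receive P_s = P_b - 25 = 41.3.
Consumers lose the trapezoid between P* and P_b out to Q_t plus the triangle from Q_t to Q*: change in CS = 11.4075 - 59.4075 = -48.

-48.00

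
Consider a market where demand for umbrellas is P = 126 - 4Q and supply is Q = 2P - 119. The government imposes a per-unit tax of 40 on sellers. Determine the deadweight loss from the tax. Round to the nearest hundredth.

Rewriting supply in inverse form: P = 59.5 + 0.5Q.
Pre-tax equilibrium: 126 - 4Q = 59.5 + 0.5Q gives Q* = 14.7778, P* = 66.8889.
With the tax, sellers need 40 more per unit: 126 - 4Q = 59.5 + 0.5Q + 40, so Q_t = 5.8889. Buyers pay P_b = 102.4444; sellers receive P_s = P_b - 40 = 62.4444.
The welfare triangle lost has base Q* - Q_t = 8.8889 and height t = 40, so DWL = (1/2)(8.8889)(40) = 177.7778.

177.78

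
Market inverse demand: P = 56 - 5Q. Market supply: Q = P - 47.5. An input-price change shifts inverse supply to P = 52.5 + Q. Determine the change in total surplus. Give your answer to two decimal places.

Rewriting supply in inverse form: P = 47.5 + Q.
Initial equilibrium: Q_0 = 1.4167, P_0 = 48.9167; CS_0 = (1/2)(1.4167)(7.0833) = 5.0174, PS_0 = (1/2)(1.4167)(1.4167) = 1.0035.
New equilibrium: 56 - 5Q = 52.5 + Q gives Q_1 = 0.5833, P_1 = 53.0833; CS_1 = 0.8507, PS_1 = 0.1701.
Change in total surplus = (0.8507 + 0.1701) - (5.0174 + 1.0035) = -5.

-5.00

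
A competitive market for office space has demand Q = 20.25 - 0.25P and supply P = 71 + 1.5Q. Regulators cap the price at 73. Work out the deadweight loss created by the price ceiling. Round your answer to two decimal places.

Rewriting demand in inverse form: P = 81 - 4Q.
Free-market equilibrium: 81 - 4Q = 71 + 1.5Q gives Q* = 1.8182, P* = 73.7273.
At the ceiling price 73, quantity supplied is (73 - 71)/1.5 = 1.3333; supply is the short side, so Q = 1.3333 trades at P = 73.
The lost-trades triangle has base Q* - 1.3333 = 0.4848 and height equal to the gap between the curves at Q = 1.3333, which is 75.6667 - 73 = 2.6667. DWL = (1/2)(0.4848)(2.6667) = 0.6465.

0.65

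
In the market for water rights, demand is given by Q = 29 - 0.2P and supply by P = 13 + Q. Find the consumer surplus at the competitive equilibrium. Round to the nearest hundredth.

1210.00

Rewriting demand in inverse form: P = 145 - 5Q.
Setting demand equal to supply, 132 = 6Q, so Q* = 22 and P* = 35.
Consumer surplus is the triangle under demand above P*: (1/2)(22)(145 - 35) = (1/2)(22)(110) = 1210.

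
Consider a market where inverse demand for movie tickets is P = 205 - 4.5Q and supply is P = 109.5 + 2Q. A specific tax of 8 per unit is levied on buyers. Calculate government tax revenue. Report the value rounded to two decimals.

Pre-tax equilibrium: 205 - 4.5Q = 109.5 + 2Q gives Q* = 14.6923, P* = 138.8846.
A tax on buyers shifts demand down by 8: (205 - 8) - 4.5Q = 109.5 + 2Q, so Q_t = 13.4615. Buyers pay P_b = 144.4231; sellers receive P_s = P_b - 8 = 136.4231.
Revenue is the tax times quantity traded: 8 x 13.4615 = 107.6923.

107.69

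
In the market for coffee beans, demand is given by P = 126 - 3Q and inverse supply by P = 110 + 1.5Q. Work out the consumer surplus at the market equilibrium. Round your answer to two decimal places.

18.96

Setting demand equal to supply, 16 = 4.5Q, so Q* = 3.5556 and P* = 115.3333.
The demand choke price is 126, so CS = (1/2)(Q*)(126 - P*) = (1/2)(3.5556)(10.6667) = 18.963.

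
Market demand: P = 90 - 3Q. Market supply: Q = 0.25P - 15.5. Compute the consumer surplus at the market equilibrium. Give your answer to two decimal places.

24.00

Rewriting supply in inverse form: P = 62 + 4Q.
Equilibrium: 90 - 3Q = 62 + 4Q, so Q* = 4 and P* = 78.
Consumer surplus is the triangle under demand above P*: (1/2)(4)(90 - 78) = (1/2)(4)(12) = 24.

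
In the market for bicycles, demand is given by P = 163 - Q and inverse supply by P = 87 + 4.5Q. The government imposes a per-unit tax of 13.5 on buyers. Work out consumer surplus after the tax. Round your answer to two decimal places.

Without the tax, 163 - Q = 87 + 4.5Q so Q* = 13.8182 and P* = 149.1818.
A tax on buyers shifts demand down by 13.5: (163 - 13.5) - Q = 87 + 4.5Q, so Q_t = 11.3636. Buyers pay P_b = 151.6364; sellers receive P_s = P_b - 13.5 = 138.1364.
CS = (1/2)(Q_t)(163 - P_b) = (1/2)(11.3636)(11.3636) = 64.5661.

64.57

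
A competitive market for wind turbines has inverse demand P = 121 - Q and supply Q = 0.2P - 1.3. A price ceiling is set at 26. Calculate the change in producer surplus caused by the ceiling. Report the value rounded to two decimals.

Rewriting supply in inverse form: P = 6.5 + 5Q.
Without the control, 121 - Q = 6.5 + 5Q so Q* = 19.0833 and P* = 101.9167.
At the ceiling price 26, quantity supplied is (26 - 6.5)/5 = 3.9; supply is the short side, so Q = 3.9 trades at P = 26.
PS goes from (1/2)(19.0833)(95.4167) = 910.434 to 38.025 (computed as (26 - 6.5)(3.9) - (1/2)(5)(3.9)^2), a change of -872.409.

-872.41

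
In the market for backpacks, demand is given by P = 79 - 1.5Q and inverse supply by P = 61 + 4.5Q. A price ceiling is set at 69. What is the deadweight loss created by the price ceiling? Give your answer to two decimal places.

Without the control, 79 - 1.5Q = 61 + 4.5Q so Q* = 3 and P* = 74.5.
At the ceiling price 69, quantity supplied is (69 - 61)/4.5 = 1.7778; supply is the short side, so Q = 1.7778 trades at P = 69.
At Q = 1.7778 the demand price is 76.3333 and the supply price is 69. Deadweight loss is the triangle between the curves from 1.7778 to 3: (1/2)(76.3333 - 69)(3 - 1.7778) = 4.4815.

4.48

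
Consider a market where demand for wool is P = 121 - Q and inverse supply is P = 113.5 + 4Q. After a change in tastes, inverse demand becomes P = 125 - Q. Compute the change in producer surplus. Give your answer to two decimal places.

6.08

Initial equilibrium: Q_0 = 1.5, P_0 = 119.5; CS_0 = (1/2)(1.5)(1.5) = 1.125, PS_0 = (1/2)(1.5)(6) = 4.5.
New equilibrium: 125 - Q = 113.5 + 4Q gives Q_1 = 2.3, P_1 = 122.7; CS_1 = 2.645, PS_1 = 10.58.
Change in producer surplus = 10.58 - 4.5 = 6.08.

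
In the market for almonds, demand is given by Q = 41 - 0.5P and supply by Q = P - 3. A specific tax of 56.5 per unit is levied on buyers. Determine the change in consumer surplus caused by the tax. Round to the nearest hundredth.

-637.19

Rewriting demand in inverse form: P = 82 - 2Q.
Rewriting supply in inverse form: P = 3 + Q.
Pre-tax equilibrium: 82 - 2Q = 3 + Q gives Q* = 26.3333, P* = 29.3333.
A tax on buyers shifts demand down by 56.5: (82 - 56.5) - 2Q = 3 + Q, so Q_t = 7.5. Buyers pay P_b = 67; sellers receive P_s = P_b - 56.5 = 10.5.
Consumers lose the trapezoid between P* and P_b out to Q_t plus the triangle from Q_t to Q*: change in CS = 56.25 - 693.4444 = -637.1944.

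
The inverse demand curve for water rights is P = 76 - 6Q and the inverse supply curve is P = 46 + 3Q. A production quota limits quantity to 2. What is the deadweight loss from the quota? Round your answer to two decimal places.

Without the quota, 76 - 6Q = 46 + 3Q gives Q* = 3.3333.
At Q = 2 the demand price is 76 - 6(2) = 64 and the supply price is 46 + 3(2) = 52.
Deadweight loss is the triangle between the curves from 2 to 3.3333: (1/2)(64 - 52)(3.3333 - 2) = 8.

8.00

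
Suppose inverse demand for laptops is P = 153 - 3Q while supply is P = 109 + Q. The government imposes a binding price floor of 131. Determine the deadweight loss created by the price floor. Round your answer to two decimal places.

26.89

Free-market equilibrium: 153 - 3Q = 109 + Q gives Q* = 11, P* = 120.
At P = 131, buyers demand (153 - 131)/3 = 7.3333 while sellers would supply more, so the quantity traded is 7.3333 at price 131.
The lost-trades triangle has base Q* - 7.3333 = 3.6667 and height equal to the gap between the curves at Q = 7.3333, which is 131 - 116.3333 = 14.6667. DWL = (1/2)(3.6667)(14.6667) = 26.8889.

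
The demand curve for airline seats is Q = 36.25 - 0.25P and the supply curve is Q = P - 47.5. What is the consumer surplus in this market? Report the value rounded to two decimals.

Rewriting demand in inverse form: P = 145 - 4Q.
Rewriting supply in inverse form: P = 47.5 + Q.
Set 145 - 4Q = 47.5 + Q, which gives 97.5 = 5Q, so Q* = 19.5 and P* = 145 - 4(19.5) = 67.
CS is the area between the demand curve and P* from 0 to Q*: (1/2)(19.5)(78) = 760.5.

760.50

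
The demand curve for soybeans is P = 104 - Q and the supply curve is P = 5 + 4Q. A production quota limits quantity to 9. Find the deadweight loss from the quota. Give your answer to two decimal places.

Without the quota, 104 - Q = 5 + 4Q gives Q* = 19.8.
At Q = 9 the demand price is 104 - (9) = 95 and the supply price is 5 + 4(9) = 41.
DWL = (1/2)(gap between curves at 9) x (Q* - 9) = (1/2)(54)(10.8) = 291.6.

291.60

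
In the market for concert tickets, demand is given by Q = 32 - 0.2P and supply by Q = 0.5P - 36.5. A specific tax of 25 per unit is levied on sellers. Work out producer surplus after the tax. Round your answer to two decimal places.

Rewriting demand in inverse form: P = 160 - 5Q.
Rewriting supply in inverse form: P = 73 + 2Q.
Pre-tax equilibrium: 160 - 5Q = 73 + 2Q gives Q* = 12.4286, P* = 97.8571.
A tax on sellers shifts supply up by 25: 160 - 5Q = 73 + 2Q + 25, so Q_t = 8.8571. Buyers pay P_b = 115.7143; sellers receive P_s = P_b - 25 = 90.7143.
PS = (1/2)(Q_t)(P_s - 73) = (1/2)(8.8571)(17.7143) = 78.449.

78.45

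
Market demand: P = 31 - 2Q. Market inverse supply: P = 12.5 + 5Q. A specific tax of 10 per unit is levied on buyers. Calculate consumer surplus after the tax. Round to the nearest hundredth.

1.47

Pre-tax equilibrium: 31 - 2Q = 12.5 + 5Q gives Q* = 2.6429, P* = 25.7143.
With the tax, buyers' net willingness to pay falls by 10: (31 - 10) - 2Q = 12.5 + 5Q, so Q_t = 1.2143. Buyers pay P_b = 28.5714; sellers receive P_s = P_b - 10 = 18.5714.
CS = (1/2)(Q_t)(31 - P_b) = (1/2)(1.2143)(2.4286) = 1.4745.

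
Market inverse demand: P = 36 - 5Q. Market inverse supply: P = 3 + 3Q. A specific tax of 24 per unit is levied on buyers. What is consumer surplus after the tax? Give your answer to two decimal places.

3.16

Without the tax, 36 - 5Q = 3 + 3Q so Q* = 4.125 and P* = 15.375.
With the tax, buyers' net willingness to pay falls by 24: (36 - 24) - 5Q = 3 + 3Q, so Q_t = 1.125. Buyers pay P_b = 30.375; sellers receive P_s = P_b - 24 = 6.375.
Consumer surplus is the triangle under demand above P_b: (1/2)(1.125)(36 - 30.375) = 3.1641.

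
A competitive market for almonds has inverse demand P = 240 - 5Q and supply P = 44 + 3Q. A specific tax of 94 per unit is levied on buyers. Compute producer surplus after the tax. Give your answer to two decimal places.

243.84

Pre-tax equilibrium: 240 - 5Q = 44 + 3Q gives Q* = 24.5, P* = 117.5.
With the tax, buyers' net willingness to pay falls by 94: (240 - 94) - 5Q = 44 + 3Q, so Q_t = 12.75. Buyers pay P_b = 176.25; sellers receive P_s = P_b - 94 = 82.25.
Producer surplus is the triangle above supply below P_s: (1/2)(12.75)(82.25 - 44) = 243.8438.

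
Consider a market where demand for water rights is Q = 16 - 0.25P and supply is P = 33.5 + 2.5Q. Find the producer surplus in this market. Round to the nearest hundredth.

27.52

Rewriting demand in inverse form: P = 64 - 4Q.
Setting demand equal to supply, 30.5 = 6.5Q, so Q* = 4.6923 and P* = 45.2308.
The supply curve's price intercept is 33.5, so PS = (1/2)(Q*)(P* - 33.5) = (1/2)(4.6923)(11.7308) = 27.5222.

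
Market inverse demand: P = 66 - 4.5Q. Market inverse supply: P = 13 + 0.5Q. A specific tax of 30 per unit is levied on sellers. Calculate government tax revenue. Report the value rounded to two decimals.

138.00

Pre-tax equilibrium: 66 - 4.5Q = 13 + 0.5Q gives Q* = 10.6, P* = 18.3.
A tax on sellers shifts supply up by 30: 66 - 4.5Q = 13 + 0.5Q + 30, so Q_t = 4.6. Buyers pay P_b = 45.3; sellers receive P_s = P_b - 30 = 15.3.
Revenue is the tax times quantity traded: 30 x 4.6 = 138.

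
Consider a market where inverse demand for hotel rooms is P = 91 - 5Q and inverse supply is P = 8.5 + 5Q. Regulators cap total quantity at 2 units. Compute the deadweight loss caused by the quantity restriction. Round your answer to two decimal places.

195.31

Unrestricted equilibrium: Q* = (91 - 8.5)/(5 + 5) = 8.25.
At Q = 2 the demand price is 91 - 5(2) = 81 and the supply price is 8.5 + 5(2) = 18.5.
DWL = (1/2)(gap between curves at 2) x (Q* - 2) = (1/2)(62.5)(6.25) = 195.3125.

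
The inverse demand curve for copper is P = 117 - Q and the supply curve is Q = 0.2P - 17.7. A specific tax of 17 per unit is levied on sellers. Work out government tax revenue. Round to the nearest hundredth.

32.58

Rewriting supply in inverse form: P = 88.5 + 5Q.
Without the tax, 117 - Q = 88.5 + 5Q so Q* = 4.75 and P* = 112.25.
A tax on sellers shifts supply up by 17: 117 - Q = 88.5 + 5Q + 17, so Q_t = 1.9167. Buyers pay P_b = 115.0833; sellers receive P_s = P_b - 17 = 98.0833.
Revenue is the tax times quantity traded: 17 x 1.9167 = 32.5833.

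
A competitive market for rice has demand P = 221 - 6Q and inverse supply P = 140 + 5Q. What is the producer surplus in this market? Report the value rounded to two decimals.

Equilibrium: 221 - 6Q = 140 + 5Q, so Q* = 7.3636 and P* = 176.8182.
Producer surplus is the triangle above supply below P*: (1/2)(7.3636)(176.8182 - 140) = (1/2)(7.3636)(36.8182) = 135.5579.

135.56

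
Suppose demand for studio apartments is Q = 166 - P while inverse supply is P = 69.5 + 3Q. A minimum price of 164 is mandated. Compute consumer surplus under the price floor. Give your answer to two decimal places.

2.00

Rewriting demand in inverse form: P = 166 - Q.
Without the control, 166 - Q = 69.5 + 3Q so Q* = 24.125 and P* = 141.875.
At P = 164, buyers demand (166 - 164)/1 = 2 while sellers would supply more, so the quantity traded is 2 at price 164.
CS is the triangle under demand above 164: (1/2)(2)(166 - 164) = 2.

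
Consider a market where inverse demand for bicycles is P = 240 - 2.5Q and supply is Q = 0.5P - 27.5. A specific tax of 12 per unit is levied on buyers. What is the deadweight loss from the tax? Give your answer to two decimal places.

Rewriting supply in inverse form: P = 55 + 2Q.
Without the tax, 240 - 2.5Q = 55 + 2Q so Q* = 41.1111 and P* = 137.2222.
With the tax, buyers' net willingness to pay falls by 12: (240 - 12) - 2.5Q = 55 + 2Q, so Q_t = 38.4444. Buyers pay P_b = 143.8889; sellers receive P_s = P_b - 12 = 131.8889.
Deadweight loss is the triangle between the curves from Q_t to Q*: (1/2)(41.1111 - 38.4444)(12) = 16.

16.00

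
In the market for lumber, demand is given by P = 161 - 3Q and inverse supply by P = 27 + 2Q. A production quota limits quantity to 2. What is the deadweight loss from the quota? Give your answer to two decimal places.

Unrestricted equilibrium: Q* = (161 - 27)/(3 + 2) = 26.8.
At Q = 2 the demand price is 161 - 3(2) = 155 and the supply price is 27 + 2(2) = 31.
DWL = (1/2)(gap between curves at 2) x (Q* - 2) = (1/2)(124)(24.8) = 1537.6.

1537.60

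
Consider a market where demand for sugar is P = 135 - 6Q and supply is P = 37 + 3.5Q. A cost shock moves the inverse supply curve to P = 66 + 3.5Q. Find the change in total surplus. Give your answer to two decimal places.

-254.89

Initial equilibrium: Q_0 = 10.3158, P_0 = 73.1053; CS_0 = (1/2)(10.3158)(61.8947) = 319.2465, PS_0 = (1/2)(10.3158)(36.1053) = 186.2271.
New equilibrium: 135 - 6Q = 66 + 3.5Q gives Q_1 = 7.2632, P_1 = 91.4211; CS_1 = 158.2604, PS_1 = 92.3186.
Change in total surplus = (158.2604 + 92.3186) - (319.2465 + 186.2271) = -254.8947.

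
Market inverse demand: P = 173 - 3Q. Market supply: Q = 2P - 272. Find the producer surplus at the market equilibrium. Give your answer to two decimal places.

Rewriting supply in inverse form: P = 136 + 0.5Q.
Equilibrium: 173 - 3Q = 136 + 0.5Q, so Q* = 10.5714 and P* = 141.2857.
The supply curve's price intercept is 136, so PS = (1/2)(Q*)(P* - 136) = (1/2)(10.5714)(5.2857) = 27.9388.

27.94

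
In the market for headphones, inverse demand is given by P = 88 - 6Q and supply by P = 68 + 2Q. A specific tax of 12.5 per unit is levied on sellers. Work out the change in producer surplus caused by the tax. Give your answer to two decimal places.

Pre-tax equilibrium: 88 - 6Q = 68 + 2Q gives Q* = 2.5, P* = 73.
With the tax, sellers need 12.5 more per unit: 88 - 6Q = 68 + 2Q + 12.5, so Q_t = 0.9375. Buyers pay P_b = 82.375; sellers receive P_s = P_b - 12.5 = 69.875.
Producers lose the trapezoid between P_s and P* out to Q_t plus the triangle from Q_t to Q*: change in PS = 0.8789 - 6.25 = -5.3711.

-5.37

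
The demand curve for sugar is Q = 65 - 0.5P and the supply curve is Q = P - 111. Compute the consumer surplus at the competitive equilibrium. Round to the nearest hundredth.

40.11

Rewriting demand in inverse form: P = 130 - 2Q.
Rewriting supply in inverse form: P = 111 + Q.
Set 130 - 2Q = 111 + Q, which gives 19 = 3Q, so Q* = 6.3333 and P* = 130 - 2(6.3333) = 117.3333.
CS is the area between the demand curve and P* from 0 to Q*: (1/2)(6.3333)(12.6667) = 40.1111.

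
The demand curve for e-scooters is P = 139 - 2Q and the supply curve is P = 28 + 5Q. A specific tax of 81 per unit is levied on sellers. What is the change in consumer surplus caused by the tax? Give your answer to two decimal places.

Without the tax, 139 - 2Q = 28 + 5Q so Q* = 15.8571 and P* = 107.2857.
A tax on sellers shifts supply up by 81: 139 - 2Q = 28 + 5Q + 81, so Q_t = 4.2857. Buyers pay P_b = 130.4286; sellers receive P_s = P_b - 81 = 49.4286.
CS falls from (1/2)(15.8571)(31.7143) = 251.449 to (1/2)(4.2857)(8.5714) = 18.3673, a change of -233.0816.

-233.08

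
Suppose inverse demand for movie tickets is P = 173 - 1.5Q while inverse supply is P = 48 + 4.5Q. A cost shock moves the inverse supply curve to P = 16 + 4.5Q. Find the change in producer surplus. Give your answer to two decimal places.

564.00

Initial equilibrium: Q_0 = 20.8333, P_0 = 141.75; CS_0 = (1/2)(20.8333)(31.25) = 325.5208, PS_0 = (1/2)(20.8333)(93.75) = 976.5625.
New equilibrium: 173 - 1.5Q = 16 + 4.5Q gives Q_1 = 26.1667, P_1 = 133.75; CS_1 = 513.5208, PS_1 = 1540.5625.
Change in producer surplus = 1540.5625 - 976.5625 = 564.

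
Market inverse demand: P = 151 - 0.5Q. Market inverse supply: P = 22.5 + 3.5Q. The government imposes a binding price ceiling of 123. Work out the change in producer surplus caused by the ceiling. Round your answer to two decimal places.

-363.13

Free-market equilibrium: 151 - 0.5Q = 22.5 + 3.5Q gives Q* = 32.125, P* = 134.9375.
At the ceiling price 123, quantity supplied is (123 - 22.5)/3.5 = 28.7143; supply is the short side, so Q = 28.7143 trades at P = 123.
PS goes from (1/2)(32.125)(112.4375) = 1806.0273 to 1442.8929 (computed as (123 - 22.5)(28.7143) - (1/2)(3.5)(28.7143)^2), a change of -363.1345.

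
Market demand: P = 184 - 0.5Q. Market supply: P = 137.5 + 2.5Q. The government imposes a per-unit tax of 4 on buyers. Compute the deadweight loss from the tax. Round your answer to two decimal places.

2.67

Pre-tax equilibrium: 184 - 0.5Q = 137.5 + 2.5Q gives Q* = 15.5, P* = 176.25.
With the tax, buyers' net willingness to pay falls by 4: (184 - 4) - 0.5Q = 137.5 + 2.5Q, so Q_t = 14.1667. Buyers pay P_b = 176.9167; sellers receive P_s = P_b - 4 = 172.9167.
The welfare triangle lost has base Q* - Q_t = 1.3333 and height t = 4, so DWL = (1/2)(1.3333)(4) = 2.6667.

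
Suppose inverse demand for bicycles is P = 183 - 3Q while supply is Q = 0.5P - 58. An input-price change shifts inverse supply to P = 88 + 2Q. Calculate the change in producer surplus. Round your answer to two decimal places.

181.44

Rewriting supply in inverse form: P = 116 + 2Q.
Initial equilibrium: Q_0 = 13.4, P_0 = 142.8; CS_0 = (1/2)(13.4)(40.2) = 269.34, PS_0 = (1/2)(13.4)(26.8) = 179.56.
New equilibrium: 183 - 3Q = 88 + 2Q gives Q_1 = 19, P_1 = 126; CS_1 = 541.5, PS_1 = 361.
Change in producer surplus = 361 - 179.56 = 181.44.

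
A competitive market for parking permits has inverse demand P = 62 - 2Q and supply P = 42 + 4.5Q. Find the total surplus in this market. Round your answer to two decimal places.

30.77

Setting demand equal to supply, 20 = 6.5Q, so Q* = 3.0769 and P* = 55.8462.
CS = (1/2)(3.0769)(6.1538) = 9.4675 and PS = (1/2)(3.0769)(13.8462) = 21.3018, so total surplus = 30.7692.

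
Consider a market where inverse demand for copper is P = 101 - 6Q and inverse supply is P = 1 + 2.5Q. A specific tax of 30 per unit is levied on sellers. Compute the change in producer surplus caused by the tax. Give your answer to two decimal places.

Pre-tax equilibrium: 101 - 6Q = 1 + 2.5Q gives Q* = 11.7647, P* = 30.4118.
With the tax, sellers need 30 more per unit: 101 - 6Q = 1 + 2.5Q + 30, so Q_t = 8.2353. Buyers pay P_b = 51.5882; sellers receive P_s = P_b - 30 = 21.5882.
Producers lose the trapezoid between P_s and P* out to Q_t plus the triangle from Q_t to Q*: change in PS = 84.7751 - 173.0104 = -88.2353.

-88.24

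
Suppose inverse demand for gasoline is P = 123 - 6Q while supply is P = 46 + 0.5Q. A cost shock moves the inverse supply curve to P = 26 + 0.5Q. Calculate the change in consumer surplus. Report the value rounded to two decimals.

247.10

Initial equilibrium: Q_0 = 11.8462, P_0 = 51.9231; CS_0 = (1/2)(11.8462)(71.0769) = 420.9941, PS_0 = (1/2)(11.8462)(5.9231) = 35.0828.
New equilibrium: 123 - 6Q = 26 + 0.5Q gives Q_1 = 14.9231, P_1 = 33.4615; CS_1 = 668.0947, PS_1 = 55.6746.
Change in consumer surplus = 668.0947 - 420.9941 = 247.1006.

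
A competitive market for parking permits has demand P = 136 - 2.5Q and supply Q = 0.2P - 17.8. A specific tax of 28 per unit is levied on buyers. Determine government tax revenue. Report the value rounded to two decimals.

Rewriting supply in inverse form: P = 89 + 5Q.
Without the tax, 136 - 2.5Q = 89 + 5Q so Q* = 6.2667 and P* = 120.3333.
With the tax, buyers' net willingness to pay falls by 28: (136 - 28) - 2.5Q = 89 + 5Q, so Q_t = 2.5333. Buyers pay P_b = 129.6667; sellers receive P_s = P_b - 28 = 101.6667.
Tax revenue = t x Q_t = 28 x 2.5333 = 70.9333.

70.93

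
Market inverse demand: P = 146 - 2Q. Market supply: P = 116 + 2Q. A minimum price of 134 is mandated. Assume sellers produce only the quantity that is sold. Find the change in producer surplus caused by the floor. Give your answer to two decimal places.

Without the control, 146 - 2Q = 116 + 2Q so Q* = 7.5 and P* = 131.
At P = 134, buyers demand (146 - 134)/2 = 6 while sellers would supply more, so the quantity traded is 6 at price 134.
PS goes from (1/2)(7.5)(15) = 56.25 to 72 (computed as (134 - 116)(6) - (1/2)(2)(6)^2), a change of 15.75.

15.75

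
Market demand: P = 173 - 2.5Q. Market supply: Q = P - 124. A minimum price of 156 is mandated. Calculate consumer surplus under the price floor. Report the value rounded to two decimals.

Rewriting supply in inverse form: P = 124 + Q.
Without the control, 173 - 2.5Q = 124 + Q so Q* = 14 and P* = 138.
At the floor price 156, quantity demanded is (173 - 156)/2.5 = 6.8; demand is the short side, so Q = 6.8 trades at P = 156.
CS is the triangle under demand above 156: (1/2)(6.8)(173 - 156) = 57.8.

57.80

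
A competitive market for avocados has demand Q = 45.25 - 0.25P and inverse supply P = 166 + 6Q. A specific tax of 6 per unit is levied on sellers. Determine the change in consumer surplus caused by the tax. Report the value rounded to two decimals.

-2.88

Rewriting demand in inverse form: P = 181 - 4Q.
Without the tax, 181 - 4Q = 166 + 6Q so Q* = 1.5 and P* = 175.
A tax on sellers shifts supply up by 6: 181 - 4Q = 166 + 6Q + 6, so Q_t = 0.9. Buyers pay P_b = 177.4; sellers receive P_s = P_b - 6 = 171.4.
Consumers lose the trapezoid between P* and P_b out to Q_t plus the triangle from Q_t to Q*: change in CS = 1.62 - 4.5 = -2.88.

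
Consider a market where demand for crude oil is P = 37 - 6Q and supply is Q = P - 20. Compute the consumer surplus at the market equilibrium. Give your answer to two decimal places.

17.69

Rewriting supply in inverse form: P = 20 + Q.
Set 37 - 6Q = 20 + Q, which gives 17 = 7Q, so Q* = 2.4286 and P* = 37 - 6(2.4286) = 22.4286.
Consumer surplus is the triangle under demand above P*: (1/2)(2.4286)(37 - 22.4286) = (1/2)(2.4286)(14.5714) = 17.6939.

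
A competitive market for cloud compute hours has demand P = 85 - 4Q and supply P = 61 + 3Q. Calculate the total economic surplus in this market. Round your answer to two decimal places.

Setting demand equal to supply, 24 = 7Q, so Q* = 3.4286 and P* = 71.2857.
CS = (1/2)(3.4286)(13.7143) = 23.5102 and PS = (1/2)(3.4286)(10.2857) = 17.6327, so total surplus = 41.1429.

41.14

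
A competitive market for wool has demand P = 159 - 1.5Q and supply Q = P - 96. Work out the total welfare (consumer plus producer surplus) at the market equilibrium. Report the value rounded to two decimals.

Rewriting supply in inverse form: P = 96 + Q.
Setting demand equal to supply, 63 = 2.5Q, so Q* = 25.2 and P* = 121.2.
Total surplus is the full triangle between the curves from 0 to Q*: (1/2)(25.2)(159 - 96) = 793.8.

793.80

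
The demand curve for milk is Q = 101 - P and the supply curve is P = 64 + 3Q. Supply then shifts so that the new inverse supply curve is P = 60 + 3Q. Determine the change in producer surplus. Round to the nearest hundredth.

29.25

Rewriting demand in inverse form: P = 101 - Q.
Initial equilibrium: Q_0 = 9.25, P_0 = 91.75; CS_0 = (1/2)(9.25)(9.25) = 42.7812, PS_0 = (1/2)(9.25)(27.75) = 128.3438.
New equilibrium: 101 - Q = 60 + 3Q gives Q_1 = 10.25, P_1 = 90.75; CS_1 = 52.5312, PS_1 = 157.5938.
Change in producer surplus = 157.5938 - 128.3438 = 29.25.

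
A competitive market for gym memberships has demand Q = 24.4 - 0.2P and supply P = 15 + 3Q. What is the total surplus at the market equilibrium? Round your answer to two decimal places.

715.56

Rewriting demand in inverse form: P = 122 - 5Q.
Set 122 - 5Q = 15 + 3Q, which gives 107 = 8Q, so Q* = 13.375 and P* = 122 - 5(13.375) = 55.125.
CS = (1/2)(13.375)(66.875) = 447.2266 and PS = (1/2)(13.375)(40.125) = 268.3359, so total surplus = 715.5625.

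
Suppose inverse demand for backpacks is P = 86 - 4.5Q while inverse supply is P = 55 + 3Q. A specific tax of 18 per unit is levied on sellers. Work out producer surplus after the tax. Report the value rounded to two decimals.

4.51

Pre-tax equilibrium: 86 - 4.5Q = 55 + 3Q gives Q* = 4.1333, P* = 67.4.
With the tax, sellers need 18 more per unit: 86 - 4.5Q = 55 + 3Q + 18, so Q_t = 1.7333. Buyers pay P_b = 78.2; sellers receive P_s = P_b - 18 = 60.2.
Producer surplus is the triangle above supply below P_s: (1/2)(1.7333)(60.2 - 55) = 4.5067.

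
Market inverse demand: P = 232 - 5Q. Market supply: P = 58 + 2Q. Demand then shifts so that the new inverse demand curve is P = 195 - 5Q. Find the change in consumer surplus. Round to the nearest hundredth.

-587.09

Initial equilibrium: Q_0 = 24.8571, P_0 = 107.7143; CS_0 = (1/2)(24.8571)(124.2857) = 1544.6939, PS_0 = (1/2)(24.8571)(49.7143) = 617.8776.
New equilibrium: 195 - 5Q = 58 + 2Q gives Q_1 = 19.5714, P_1 = 97.1429; CS_1 = 957.602, PS_1 = 383.0408.
Change in consumer surplus = 957.602 - 1544.6939 = -587.0918.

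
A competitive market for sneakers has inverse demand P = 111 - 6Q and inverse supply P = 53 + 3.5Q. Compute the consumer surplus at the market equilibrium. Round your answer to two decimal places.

Equilibrium: 111 - 6Q = 53 + 3.5Q, so Q* = 6.1053 and P* = 74.3684.
CS is the area between the demand curve and P* from 0 to Q*: (1/2)(6.1053)(36.6316) = 111.8227.

111.82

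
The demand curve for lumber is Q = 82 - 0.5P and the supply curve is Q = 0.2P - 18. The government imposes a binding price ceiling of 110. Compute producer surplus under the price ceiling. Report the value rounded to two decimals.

40.00

Rewriting demand in inverse form: P = 164 - 2Q.
Rewriting supply in inverse form: P = 90 + 5Q.
Without the control, 164 - 2Q = 90 + 5Q so Q* = 10.5714 and P* = 142.8571.
At P = 110, sellers supply (110 - 90)/5 = 4 while buyers want more, so the quantity traded is 4 at price 110.
PS is the triangle above supply below 110: (1/2)(4)(110 - 90) = 40.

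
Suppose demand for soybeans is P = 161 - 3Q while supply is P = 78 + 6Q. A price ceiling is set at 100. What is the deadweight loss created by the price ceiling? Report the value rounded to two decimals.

138.89

Without the control, 161 - 3Q = 78 + 6Q so Q* = 9.2222 and P* = 133.3333.
At P = 100, sellers supply (100 - 78)/6 = 3.6667 while buyers want more, so the quantity traded is 3.6667 at price 100.
The lost-trades triangle has base Q* - 3.6667 = 5.5556 and height equal to the gap between the curves at Q = 3.6667, which is 150 - 100 = 50. DWL = (1/2)(5.5556)(50) = 138.8889.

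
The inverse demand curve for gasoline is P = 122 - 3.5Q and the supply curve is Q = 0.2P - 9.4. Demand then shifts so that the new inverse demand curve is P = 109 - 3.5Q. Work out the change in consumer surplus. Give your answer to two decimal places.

-43.14

Rewriting supply in inverse form: P = 47 + 5Q.
Initial equilibrium: Q_0 = 8.8235, P_0 = 91.1176; CS_0 = (1/2)(8.8235)(30.8824) = 136.2457, PS_0 = (1/2)(8.8235)(44.1176) = 194.6367.
New equilibrium: 109 - 3.5Q = 47 + 5Q gives Q_1 = 7.2941, P_1 = 83.4706; CS_1 = 93.1073, PS_1 = 133.0104.
Change in consumer surplus = 93.1073 - 136.2457 = -43.1384.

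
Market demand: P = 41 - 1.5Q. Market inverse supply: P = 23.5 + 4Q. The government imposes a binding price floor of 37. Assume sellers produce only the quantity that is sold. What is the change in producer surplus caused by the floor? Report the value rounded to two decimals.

Free-market equilibrium: 41 - 1.5Q = 23.5 + 4Q gives Q* = 3.1818, P* = 36.2273.
At the floor price 37, quantity demanded is (41 - 37)/1.5 = 2.6667; demand is the short side, so Q = 2.6667 trades at P = 37.
PS goes from (1/2)(3.1818)(12.7273) = 20.2479 to 21.7778 (computed as (37 - 23.5)(2.6667) - (1/2)(4)(2.6667)^2), a change of 1.5298.

1.53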